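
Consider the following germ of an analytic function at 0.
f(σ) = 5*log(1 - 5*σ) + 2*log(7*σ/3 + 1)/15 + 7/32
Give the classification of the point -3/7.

The term (2/15)*log(1 - σ/(-3/7)) has argument 1 - -3/7/(-3/7) = 0 at -3/7: a logarithmic (infinitely-sheeted) branch point; the remaining terms are analytic or single-valued there.

The point is a logarithmic branch point.


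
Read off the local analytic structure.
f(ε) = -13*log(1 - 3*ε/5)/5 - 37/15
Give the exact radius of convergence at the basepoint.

The radius of convergence is 5/3.

Branch term (-13/5)*log(1 - ε/(5/3)): its argument vanishes at ε = 5/3, a logarithmic branch point, modulus 5/3.
The radius of convergence is the smallest modulus among the singular points: 5/3.


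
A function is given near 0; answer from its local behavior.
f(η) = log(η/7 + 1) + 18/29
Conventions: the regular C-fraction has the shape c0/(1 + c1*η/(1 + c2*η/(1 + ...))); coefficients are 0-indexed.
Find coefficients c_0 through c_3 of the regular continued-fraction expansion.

Taylor coefficients (expand at 0): a_0 = 18/29, a_1 = 1/7, a_2 = -1/98, a_3 = 1/1029.
c0 = a_0 = 18/29. Peel one level at a time: if S = 1 + c*η/S' with S'(0) = 1, then c is the η-coefficient of S and S' = c*η/(S - 1).
S_1 = c0/f = 1 + (-29/126)*η + (551/7938)*η^2 + ...; c1 = -29/126.
S_2 = c1*η/(S_1 - 1) = 1 + (19/63)*η + (-1/588)*η^2 + ...; c2 = 19/63.
S_3 = c2*η/(S_2 - 1) = 1 + (3/532)*η + ...; c3 = 3/532.

The regular C-fraction coefficients are [18/29, -29/126, 19/63, 3/532].


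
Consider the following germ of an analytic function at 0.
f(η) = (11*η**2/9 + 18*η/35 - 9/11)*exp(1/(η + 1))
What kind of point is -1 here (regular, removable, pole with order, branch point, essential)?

The exponent 1/(η - (-1)) has a pole at -1, so exp(1/(η - (-1))) takes every nonzero value near it: an essential singularity (not a pole of any order).

The point is an essential singularity.


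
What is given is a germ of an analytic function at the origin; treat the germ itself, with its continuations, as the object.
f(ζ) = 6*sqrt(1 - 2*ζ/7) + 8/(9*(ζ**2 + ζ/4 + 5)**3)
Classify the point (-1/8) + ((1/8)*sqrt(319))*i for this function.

The denominator factor ζ**2 + ζ/4 + 5 vanishes at (-1/8) + ((1/8)*sqrt(319))*i and appears to the power 3; the numerator there equals 8/9, nonzero, and no other factor vanishes.
The branch terms are analytic at this point.
Hence a pole whose order is the multiplicity, 3.

The point is a pole of order 3.


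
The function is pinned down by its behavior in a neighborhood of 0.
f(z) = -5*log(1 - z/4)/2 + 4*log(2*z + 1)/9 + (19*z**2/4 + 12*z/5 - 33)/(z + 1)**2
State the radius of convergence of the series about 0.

The radius of convergence is 1/2.

Denominator factor (z + 1)^2: pole of order 2 at -1, modulus 1.
Branch term (4/9)*log(1 - z/(-1/2)): its argument vanishes at z = -1/2, a logarithmic branch point, modulus 1/2.
Branch term (-5/2)*log(1 - z/(4)): its argument vanishes at z = 4, a logarithmic branch point, modulus 4.
The radius of convergence is the smallest modulus among the singular points: 1/2.


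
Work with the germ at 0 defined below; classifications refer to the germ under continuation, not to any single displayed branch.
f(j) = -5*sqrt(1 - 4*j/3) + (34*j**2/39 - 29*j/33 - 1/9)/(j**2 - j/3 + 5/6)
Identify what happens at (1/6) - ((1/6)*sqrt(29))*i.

The point is a pole of order 1.

The denominator factor j**2 - j/3 + 5/6 vanishes at (1/6) - ((1/6)*sqrt(29))*i and appears to the power 1; the numerator there equals (-7225/7722) + ((757/7722)*sqrt(29))*i, nonzero, and no other factor vanishes.
The branch terms are analytic at this point.
Hence a pole whose order is the multiplicity, 1.


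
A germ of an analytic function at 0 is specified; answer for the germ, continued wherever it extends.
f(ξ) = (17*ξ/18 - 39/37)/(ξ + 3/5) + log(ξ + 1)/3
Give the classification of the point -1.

The point is a logarithmic branch point.

The term (1/3)*log(1 - ξ/(-1)) has argument 1 - -1/(-1) = 0 at -1: a logarithmic (infinitely-sheeted) branch point; the remaining terms are analytic or single-valued there.


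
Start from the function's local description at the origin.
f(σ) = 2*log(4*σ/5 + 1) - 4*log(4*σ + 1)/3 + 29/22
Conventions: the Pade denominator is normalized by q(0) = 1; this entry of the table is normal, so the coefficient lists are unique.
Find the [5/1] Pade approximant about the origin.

The Pade approximant has numerator coefficients [29/22, 682663/1030755, -3405088/1405575, 37472288/7027875, -904961152/105418125, 9606402304/878484375]; denominator coefficients [1, 62494/18741].

Taylor coefficients needed (expand at 0): a_0 = 29/22, a_1 = -56/15, a_2 = 752/75, a_3 = -31616/1125, a_4 = 159616/1875, a_5 = -12793856/46875, a_6 = 127987712/140625.
Write the denominator as Q(σ) = 1 + q1*σ. Requiring Q*f - P = O(σ^7) with deg P <= 5 kills the coefficients of σ^6..σ^6 in Q*f:
  σ^6: a_6 + q1*a_5 = 0, i.e. 127987712/140625 + (-12793856/46875)*q1 = 0.
Solving this linear system: q1 = 62494/18741.
The numerator is Q*f truncated at degree 5: P0 = a_0 = 29/22; P1 = a_1 + q1*a_0 = 682663/1030755; P2 = a_2 + q1*a_1 = -3405088/1405575; P3 = a_3 + q1*a_2 = 37472288/7027875; P4 = a_4 + q1*a_3 = -904961152/105418125; P5 = a_5 + q1*a_4 = 9606402304/878484375.


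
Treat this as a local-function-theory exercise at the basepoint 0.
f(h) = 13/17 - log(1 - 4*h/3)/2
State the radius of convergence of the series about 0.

Branch term (-1/2)*log(1 - h/(3/4)): its argument vanishes at h = 3/4, a logarithmic branch point, modulus 3/4.
The radius of convergence is the smallest modulus among the singular points: 3/4.

The radius of convergence is 3/4.


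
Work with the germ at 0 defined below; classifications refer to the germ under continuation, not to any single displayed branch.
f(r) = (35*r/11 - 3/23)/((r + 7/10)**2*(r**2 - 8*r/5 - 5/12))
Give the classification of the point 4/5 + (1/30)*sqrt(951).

The denominator factor r**2 - 8*r/5 - 5/12 vanishes at 4/5 + (1/30)*sqrt(951) and appears to the power 1; the numerator there equals 611/253 + (7/66)*sqrt(951), nonzero, and no other factor vanishes.
Hence a pole whose order is the multiplicity, 1.

The point is a pole of order 1.


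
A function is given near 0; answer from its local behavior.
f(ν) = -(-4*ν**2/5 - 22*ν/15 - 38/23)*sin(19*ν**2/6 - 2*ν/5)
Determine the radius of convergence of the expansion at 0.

The factor -sin(19*ν**2/6 - 2*ν/5) is entire and contributes no finite singular point.
The polynomial part has no poles.
No finite singular points: the Taylor series at 0 converges everywhere.

The radius of convergence is infinite.


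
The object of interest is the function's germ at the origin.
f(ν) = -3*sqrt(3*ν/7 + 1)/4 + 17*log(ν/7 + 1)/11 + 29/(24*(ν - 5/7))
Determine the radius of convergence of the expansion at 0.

The radius of convergence is 5/7.

Denominator factor (ν - 5/7): pole of order 1 at 5/7, modulus 5/7.
Branch term (-3/4)*sqrt(1 - ν/(-7/3)): its argument vanishes at ν = -7/3, a square-root branch point, modulus 7/3.
Branch term (17/11)*log(1 - ν/(-7)): its argument vanishes at ν = -7, a logarithmic branch point, modulus 7.
The radius of convergence is the smallest modulus among the singular points: 5/7.


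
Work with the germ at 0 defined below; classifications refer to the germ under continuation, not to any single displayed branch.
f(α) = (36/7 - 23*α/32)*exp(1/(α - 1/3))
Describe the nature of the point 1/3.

The point is an essential singularity.

The exponent 1/(α - (1/3)) has a pole at 1/3, so exp(1/(α - (1/3))) takes every nonzero value near it: an essential singularity (not a pole of any order).


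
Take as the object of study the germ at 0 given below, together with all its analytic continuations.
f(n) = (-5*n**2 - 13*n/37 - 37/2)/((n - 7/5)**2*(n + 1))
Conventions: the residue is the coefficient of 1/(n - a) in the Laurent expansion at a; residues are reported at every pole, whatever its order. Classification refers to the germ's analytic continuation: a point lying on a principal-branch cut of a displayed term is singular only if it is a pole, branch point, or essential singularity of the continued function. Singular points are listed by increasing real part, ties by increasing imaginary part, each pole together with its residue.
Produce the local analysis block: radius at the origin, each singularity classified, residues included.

Denominator factor (n - 7/5)^2: pole of order 2 at 7/5, modulus 7/5.
Denominator factor (n + 1): pole of order 1 at -1, modulus 1.
The radius of convergence is the smallest modulus among the singular points: 1.
At the order-1 pole -1 set g(n) = (n - (-1))*f(n) = (-5*n**2 - 13*n/37 - 37/2)/(n - 7/5)**2.
Simple pole: residue = g(a) at a = -1, which is -14275/3552.
At the order-2 pole 7/5 set g(n) = (n - (7/5))^2*f(n) = (-5*n**2 - 13*n/37 - 37/2)/(n + 1).
Order-2 pole: residue = g'(a); g'(7/5) = -3485/3552, so the residue is -3485/3552.
List the singular points by increasing real part (a conjugate pair: the negative imaginary part first).

Radius of convergence at 0: 1.
At -1: a pole of order 1; residue -14275/3552.
At 7/5: a pole of order 2; residue -3485/3552.


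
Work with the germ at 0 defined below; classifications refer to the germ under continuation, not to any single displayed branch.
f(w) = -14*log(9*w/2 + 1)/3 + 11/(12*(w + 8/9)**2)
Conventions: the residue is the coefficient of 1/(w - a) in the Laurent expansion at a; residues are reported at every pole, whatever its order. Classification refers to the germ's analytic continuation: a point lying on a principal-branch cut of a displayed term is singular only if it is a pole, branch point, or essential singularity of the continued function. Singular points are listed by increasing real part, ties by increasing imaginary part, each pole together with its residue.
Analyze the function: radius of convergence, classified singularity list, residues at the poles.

Denominator factor (w + 8/9)^2: pole of order 2 at -8/9, modulus 8/9.
Branch term (-14/3)*log(1 - w/(-2/9)): its argument vanishes at w = -2/9, a logarithmic branch point, modulus 2/9.
The radius of convergence is the smallest modulus among the singular points: 2/9.
The branch term is analytic at -8/9 and contributes nothing to the residue; only the rational part matters.
At the order-2 pole -8/9 set g(w) = (w - (-8/9))^2*(rational part) = 11/12.
Order-2 pole: residue = g'(a); g'(-8/9) = 0, so the residue is 0.
List the singular points by increasing real part (a conjugate pair: the negative imaginary part first).

Radius of convergence at 0: 2/9.
At -8/9: a pole of order 2; residue 0.
At -2/9: a logarithmic branch point.


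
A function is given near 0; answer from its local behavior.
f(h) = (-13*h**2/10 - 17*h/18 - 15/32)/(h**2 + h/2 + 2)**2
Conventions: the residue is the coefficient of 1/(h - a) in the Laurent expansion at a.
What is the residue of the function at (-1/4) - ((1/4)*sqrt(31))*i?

The residue is -((4079/86490)*sqrt(31))*i.

The factor h**2 + h/2 + 2 splits as (h - a)(h - a') with a = (-1/4) - ((1/4)*sqrt(31))*i, a' = (-1/4) + ((1/4)*sqrt(31))*i. At the order-2 pole a set g(h) = (h - a)^2*f(h) = [-13*h**2/10 - 17*h/18 - 15/32] / (h - a')^2.
Order-2 pole: residue = g'(a); g'((-1/4) - ((1/4)*sqrt(31))*i) = -((4079/86490)*sqrt(31))*i, so the residue is -((4079/86490)*sqrt(31))*i.


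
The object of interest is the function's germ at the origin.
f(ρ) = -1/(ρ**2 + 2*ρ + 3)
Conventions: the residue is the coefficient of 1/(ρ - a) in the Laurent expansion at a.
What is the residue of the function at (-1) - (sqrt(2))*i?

The residue is -((1/4)*sqrt(2))*i.

The factor ρ**2 + 2*ρ + 3 splits as (ρ - a)(ρ - a') with a = (-1) - (sqrt(2))*i, a' = (-1) + (sqrt(2))*i. At the order-1 pole a set g(ρ) = (ρ - a)*f(ρ) = [-1] / (ρ - a').
Simple pole: residue = g(a) at a = (-1) - (sqrt(2))*i, which is -((1/4)*sqrt(2))*i.


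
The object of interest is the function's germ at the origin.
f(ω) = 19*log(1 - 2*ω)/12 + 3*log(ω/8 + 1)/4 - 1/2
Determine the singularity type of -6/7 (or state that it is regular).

There is no denominator, hence no pole anywhere.
Branch term log(1 - ω/(1/2)): argument at -6/7 is 19/7, nonzero, so -6/7 is not its branch point (a point on a principal cut is still regular for the continued germ).
Branch term log(1 - ω/(-8)): argument at -6/7 is 25/28, nonzero, so -6/7 is not its branch point (a point on a principal cut is still regular for the continued germ).
So the germ continues analytically to -6/7.

The point is a regular point.


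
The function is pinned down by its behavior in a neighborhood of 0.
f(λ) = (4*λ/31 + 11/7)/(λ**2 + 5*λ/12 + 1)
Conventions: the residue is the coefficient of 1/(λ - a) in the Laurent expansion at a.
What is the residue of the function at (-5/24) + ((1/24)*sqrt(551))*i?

The residue is (2/31) - ((4022/119567)*sqrt(551))*i.

The factor λ**2 + 5*λ/12 + 1 splits as (λ - a)(λ - a') with a = (-5/24) + ((1/24)*sqrt(551))*i, a' = (-5/24) - ((1/24)*sqrt(551))*i. At the order-1 pole a set g(λ) = (λ - a)*f(λ) = [4*λ/31 + 11/7] / (λ - a').
Simple pole: residue = g(a) at a = (-5/24) + ((1/24)*sqrt(551))*i, which is (2/31) - ((4022/119567)*sqrt(551))*i.


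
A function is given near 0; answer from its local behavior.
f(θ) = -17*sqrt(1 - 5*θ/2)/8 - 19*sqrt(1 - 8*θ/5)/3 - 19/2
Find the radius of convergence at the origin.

The radius of convergence is 2/5.

Branch term (-19/3)*sqrt(1 - θ/(5/8)): its argument vanishes at θ = 5/8, a square-root branch point, modulus 5/8.
Branch term (-17/8)*sqrt(1 - θ/(2/5)): its argument vanishes at θ = 2/5, a square-root branch point, modulus 2/5.
The radius of convergence is the smallest modulus among the singular points: 2/5.


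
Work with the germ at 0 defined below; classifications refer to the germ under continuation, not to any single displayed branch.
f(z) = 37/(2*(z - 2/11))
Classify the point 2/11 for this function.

The point is a pole of order 1.

The denominator factor z - 2/11 vanishes at 2/11 and appears to the power 1; the numerator there equals 37/2, nonzero, and no other factor vanishes.
Hence a pole whose order is the multiplicity, 1.


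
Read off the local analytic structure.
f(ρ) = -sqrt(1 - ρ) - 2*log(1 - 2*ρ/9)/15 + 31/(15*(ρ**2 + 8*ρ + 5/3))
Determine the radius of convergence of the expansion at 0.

The radius of convergence is 4 - (1/3)*sqrt(129).

Denominator factor (ρ**2 + 8*ρ + 5/3): discriminant 172/3, real irrational roots -4 + (1/3)*sqrt(129) and -4 - (1/3)*sqrt(129); poles of order 1, moduli 4 - (1/3)*sqrt(129) and 4 + (1/3)*sqrt(129).
Branch term (-2/15)*log(1 - ρ/(9/2)): its argument vanishes at ρ = 9/2, a logarithmic branch point, modulus 9/2.
Branch term (-1)*sqrt(1 - ρ/(1)): its argument vanishes at ρ = 1, a square-root branch point, modulus 1.
The radius of convergence is the smallest modulus among the singular points: 4 - (1/3)*sqrt(129).


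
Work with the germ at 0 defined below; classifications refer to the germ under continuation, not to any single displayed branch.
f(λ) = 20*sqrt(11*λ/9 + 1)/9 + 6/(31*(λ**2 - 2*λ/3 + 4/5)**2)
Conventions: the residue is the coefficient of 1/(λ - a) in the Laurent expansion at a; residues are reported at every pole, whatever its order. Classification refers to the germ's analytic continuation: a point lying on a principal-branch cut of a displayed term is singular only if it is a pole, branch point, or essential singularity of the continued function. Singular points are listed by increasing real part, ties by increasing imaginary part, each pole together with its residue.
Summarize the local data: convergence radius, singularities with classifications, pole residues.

Radius of convergence at 0: 9/11.
At -9/11: an algebraic (square-root) branch point.
At (1/3) - ((1/15)*sqrt(155))*i: a pole of order 2; residue ((405/59582)*sqrt(155))*i.
At (1/3) + ((1/15)*sqrt(155))*i: a pole of order 2; residue -((405/59582)*sqrt(155))*i.

Denominator factor (λ**2 - 2*λ/3 + 4/5)^2: discriminant -124/45, complex-conjugate roots (1/3) + ((1/15)*sqrt(155))*i and (1/3) - ((1/15)*sqrt(155))*i; poles of order 2, moduli (2/5)*sqrt(5) and (2/5)*sqrt(5).
Branch term (20/9)*sqrt(1 - λ/(-9/11)): its argument vanishes at λ = -9/11, a square-root branch point, modulus 9/11.
The radius of convergence is the smallest modulus among the singular points: 9/11.
The branch term is analytic at (1/3) - ((1/15)*sqrt(155))*i and contributes nothing to the residue; only the rational part matters.
The factor λ**2 - 2*λ/3 + 4/5 splits as (λ - a)(λ - a') with a = (1/3) - ((1/15)*sqrt(155))*i, a' = (1/3) + ((1/15)*sqrt(155))*i. At the order-2 pole a set g(λ) = (λ - a)^2*(rational part) = [6/31] / (λ - a')^2.
Order-2 pole: residue = g'(a); g'((1/3) - ((1/15)*sqrt(155))*i) = ((405/59582)*sqrt(155))*i, so the residue is ((405/59582)*sqrt(155))*i.
The branch term is analytic at (1/3) + ((1/15)*sqrt(155))*i and contributes nothing to the residue; only the rational part matters.
The factor λ**2 - 2*λ/3 + 4/5 splits as (λ - a)(λ - a') with a = (1/3) + ((1/15)*sqrt(155))*i, a' = (1/3) - ((1/15)*sqrt(155))*i. At the order-2 pole a set g(λ) = (λ - a)^2*(rational part) = [6/31] / (λ - a')^2.
Order-2 pole: residue = g'(a); g'((1/3) + ((1/15)*sqrt(155))*i) = -((405/59582)*sqrt(155))*i, so the residue is -((405/59582)*sqrt(155))*i.
List the singular points by increasing real part (a conjugate pair: the negative imaginary part first).


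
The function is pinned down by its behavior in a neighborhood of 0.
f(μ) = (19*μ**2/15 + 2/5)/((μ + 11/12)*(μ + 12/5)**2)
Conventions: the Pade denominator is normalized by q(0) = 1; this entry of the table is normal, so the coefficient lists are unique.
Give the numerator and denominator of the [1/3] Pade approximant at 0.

Taylor coefficients needed (expand at 0): a_0 = 5/66, a_1 = -635/4356, a_2 = 56015/127776, a_3 = -26567435/37949472, a_4 = 18035219185/20037321216.
Write the denominator as Q(μ) = 1 + q1*μ + q2*μ^2 + q3*μ^3. Requiring Q*f - P = O(μ^5) with deg P <= 1 kills the coefficients of μ^2..μ^4 in Q*f:
  μ^2: a_2 + q1*a_1 + q2*a_0 = 0, i.e. 56015/127776 + (-635/4356)*q1 + (5/66)*q2 = 0.
  μ^3: a_3 + q1*a_2 + q2*a_1 + q3*a_0 = 0, i.e. -26567435/37949472 + (56015/127776)*q1 + (-635/4356)*q2 + (5/66)*q3 = 0.
  μ^4: a_4 + q1*a_3 + q2*a_2 + q3*a_1 = 0, i.e. 18035219185/20037321216 + (-26567435/37949472)*q1 + (56015/127776)*q2 + (-635/4356)*q3 = 0.
Solving this linear system: q1 = 625871/205744, q2 = 82525/1234464, q3 = -731794843/88881408.
The numerator is Q*f truncated at degree 1: P0 = a_0 = 5/66; P1 = a_1 + q1*a_0 = 313595/3703392.

The Pade approximant has numerator coefficients [5/66, 313595/3703392]; denominator coefficients [1, 625871/205744, 82525/1234464, -731794843/88881408].


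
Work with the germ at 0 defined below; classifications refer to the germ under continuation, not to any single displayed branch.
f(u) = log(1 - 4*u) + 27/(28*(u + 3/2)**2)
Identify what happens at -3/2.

The point is a pole of order 2.

The denominator factor u + 3/2 vanishes at -3/2 and appears to the power 2; the numerator there equals 27/28, nonzero, and no other factor vanishes.
The branch terms are analytic at this point.
Hence a pole whose order is the multiplicity, 2.


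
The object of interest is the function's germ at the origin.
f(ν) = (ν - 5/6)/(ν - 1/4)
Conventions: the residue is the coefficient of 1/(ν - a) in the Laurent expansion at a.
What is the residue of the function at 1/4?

At the order-1 pole 1/4 set g(ν) = (ν - (1/4))*f(ν) = ν - 5/6.
Simple pole: residue = g(a) at a = 1/4, which is -7/12.

The residue is -7/12.


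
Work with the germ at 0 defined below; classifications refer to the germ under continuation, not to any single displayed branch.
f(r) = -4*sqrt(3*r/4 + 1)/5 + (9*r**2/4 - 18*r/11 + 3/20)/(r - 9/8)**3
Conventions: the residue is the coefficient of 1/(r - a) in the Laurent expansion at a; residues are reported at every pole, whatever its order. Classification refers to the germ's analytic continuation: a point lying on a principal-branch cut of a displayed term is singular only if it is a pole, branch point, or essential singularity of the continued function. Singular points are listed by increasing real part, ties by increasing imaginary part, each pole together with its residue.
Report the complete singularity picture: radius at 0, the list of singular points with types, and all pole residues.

Denominator factor (r - 9/8)^3: pole of order 3 at 9/8, modulus 9/8.
Branch term (-4/5)*sqrt(1 - r/(-4/3)): its argument vanishes at r = -4/3, a square-root branch point, modulus 4/3.
The radius of convergence is the smallest modulus among the singular points: 9/8.
The branch term is analytic at 9/8 and contributes nothing to the residue; only the rational part matters.
At the order-3 pole 9/8 set g(r) = (r - (9/8))^3*(rational part) = 9*r**2/4 - 18*r/11 + 3/20.
Order-3 pole: residue = g''(a)/2; g''(9/8) = 9/2, so the residue is 9/4.
List the singular points by increasing real part (a conjugate pair: the negative imaginary part first).

Radius of convergence at 0: 9/8.
At -4/3: an algebraic (square-root) branch point.
At 9/8: a pole of order 3; residue 9/4.


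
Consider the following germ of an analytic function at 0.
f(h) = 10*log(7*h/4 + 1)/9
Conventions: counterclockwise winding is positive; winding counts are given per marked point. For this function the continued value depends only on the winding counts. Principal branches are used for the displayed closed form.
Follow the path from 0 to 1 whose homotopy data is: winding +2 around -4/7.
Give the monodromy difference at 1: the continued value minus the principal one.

Continued minus principal equals (40/9)*pi*i.

The rational part is single-valued and drops out of the difference; each branch term changes only by its own monodromy.
(10/9)*log(1 - h/(-4/7)): each positive loop around -4/7 adds 2*pi*i to the log, so winding +2 contributes (10/9)*(2)*2*pi*i = (40/9)*pi*i.
Summing the contributions at h = 1 gives (40/9)*pi*i.


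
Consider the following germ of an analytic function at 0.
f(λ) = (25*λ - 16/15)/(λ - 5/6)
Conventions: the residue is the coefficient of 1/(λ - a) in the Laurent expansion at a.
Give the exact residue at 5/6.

At the order-1 pole 5/6 set g(λ) = (λ - (5/6))*f(λ) = 25*λ - 16/15.
Simple pole: residue = g(a) at a = 5/6, which is 593/30.

The residue is 593/30.


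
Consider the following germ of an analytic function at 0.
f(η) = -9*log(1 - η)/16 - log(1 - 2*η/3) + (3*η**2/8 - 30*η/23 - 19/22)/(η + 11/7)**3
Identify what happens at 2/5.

The point is a regular point.

Denominator factors: η + 11/7 = 69/35 at η = 2/5 — none vanishes.
Branch term log(1 - η/(3/2)): argument at 2/5 is 11/15, nonzero, so 2/5 is not its branch point (a point on a principal cut is still regular for the continued germ).
Branch term log(1 - η/(1)): argument at 2/5 is 3/5, nonzero, so 2/5 is not its branch point (a point on a principal cut is still regular for the continued germ).
So the germ continues analytically to 2/5.


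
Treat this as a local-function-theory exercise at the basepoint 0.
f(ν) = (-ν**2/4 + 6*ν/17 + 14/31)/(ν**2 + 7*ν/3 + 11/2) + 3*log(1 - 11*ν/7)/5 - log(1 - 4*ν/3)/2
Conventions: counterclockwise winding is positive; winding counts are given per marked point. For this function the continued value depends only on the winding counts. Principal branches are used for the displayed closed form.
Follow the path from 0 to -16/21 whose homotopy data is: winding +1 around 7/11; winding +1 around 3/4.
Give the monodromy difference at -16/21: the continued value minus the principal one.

Continued minus principal equals (1/5)*pi*i.

The rational part is single-valued and drops out of the difference; each branch term changes only by its own monodromy.
(-1/2)*log(1 - ν/(3/4)): each positive loop around 3/4 adds 2*pi*i to the log, so winding +1 contributes (-1/2)*(1)*2*pi*i = -pi*i.
(3/5)*log(1 - ν/(7/11)): each positive loop around 7/11 adds 2*pi*i to the log, so winding +1 contributes (3/5)*(1)*2*pi*i = (6/5)*pi*i.
Summing the contributions at ν = -16/21 gives (1/5)*pi*i.


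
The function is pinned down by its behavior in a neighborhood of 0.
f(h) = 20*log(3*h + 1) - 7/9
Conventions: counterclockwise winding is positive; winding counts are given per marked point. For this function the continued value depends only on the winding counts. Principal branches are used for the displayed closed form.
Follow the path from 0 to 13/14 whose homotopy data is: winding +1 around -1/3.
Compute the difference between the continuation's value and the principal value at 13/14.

Continued minus principal equals (40)*pi*i.

The rational part is single-valued and drops out of the difference; each branch term changes only by its own monodromy.
(20)*log(1 - h/(-1/3)): each positive loop around -1/3 adds 2*pi*i to the log, so winding +1 contributes (20)*(1)*2*pi*i = (40)*pi*i.
Summing the contributions at h = 13/14 gives (40)*pi*i.


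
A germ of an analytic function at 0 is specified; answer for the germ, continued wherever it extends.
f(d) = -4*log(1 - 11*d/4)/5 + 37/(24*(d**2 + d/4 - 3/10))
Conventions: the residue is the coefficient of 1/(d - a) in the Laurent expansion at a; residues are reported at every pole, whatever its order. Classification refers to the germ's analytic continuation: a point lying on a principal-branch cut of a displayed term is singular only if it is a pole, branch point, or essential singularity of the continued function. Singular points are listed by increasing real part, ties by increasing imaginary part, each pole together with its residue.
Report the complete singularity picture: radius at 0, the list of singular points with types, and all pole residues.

Radius of convergence at 0: 4/11.
At -1/8 - (1/40)*sqrt(505): a pole of order 1; residue -(37/606)*sqrt(505).
At 4/11: a logarithmic branch point.
At -1/8 + (1/40)*sqrt(505): a pole of order 1; residue (37/606)*sqrt(505).

Denominator factor (d**2 + d/4 - 3/10): discriminant 101/80, real irrational roots -1/8 + (1/40)*sqrt(505) and -1/8 - (1/40)*sqrt(505); poles of order 1, moduli -1/8 + (1/40)*sqrt(505) and 1/8 + (1/40)*sqrt(505).
Branch term (-4/5)*log(1 - d/(4/11)): its argument vanishes at d = 4/11, a logarithmic branch point, modulus 4/11.
The radius of convergence is the smallest modulus among the singular points: 4/11.
The branch term is analytic at -1/8 - (1/40)*sqrt(505) and contributes nothing to the residue; only the rational part matters.
The factor d**2 + d/4 - 3/10 splits as (d - a)(d - a') with a = -1/8 - (1/40)*sqrt(505), a' = -1/8 + (1/40)*sqrt(505). At the order-1 pole a set g(d) = (d - a)*(rational part) = [37/24] / (d - a').
Simple pole: residue = g(a) at a = -1/8 - (1/40)*sqrt(505), which is -(37/606)*sqrt(505).
The branch term is analytic at -1/8 + (1/40)*sqrt(505) and contributes nothing to the residue; only the rational part matters.
The factor d**2 + d/4 - 3/10 splits as (d - a)(d - a') with a = -1/8 + (1/40)*sqrt(505), a' = -1/8 - (1/40)*sqrt(505). At the order-1 pole a set g(d) = (d - a)*(rational part) = [37/24] / (d - a').
Simple pole: residue = g(a) at a = -1/8 + (1/40)*sqrt(505), which is (37/606)*sqrt(505).
List the singular points by increasing real part (a conjugate pair: the negative imaginary part first).


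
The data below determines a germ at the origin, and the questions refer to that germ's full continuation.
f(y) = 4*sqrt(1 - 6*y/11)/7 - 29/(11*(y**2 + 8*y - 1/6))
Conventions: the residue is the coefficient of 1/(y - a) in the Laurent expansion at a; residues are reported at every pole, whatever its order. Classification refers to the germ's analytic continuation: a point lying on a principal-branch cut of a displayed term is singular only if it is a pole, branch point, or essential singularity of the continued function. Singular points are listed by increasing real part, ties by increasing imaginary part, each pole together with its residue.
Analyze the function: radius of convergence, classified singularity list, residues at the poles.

Radius of convergence at 0: -4 + (1/6)*sqrt(582).
At -4 - (1/6)*sqrt(582): a pole of order 1; residue (29/2134)*sqrt(582).
At -4 + (1/6)*sqrt(582): a pole of order 1; residue -(29/2134)*sqrt(582).
At 11/6: an algebraic (square-root) branch point.

Denominator factor (y**2 + 8*y - 1/6): discriminant 194/3, real irrational roots -4 + (1/6)*sqrt(582) and -4 - (1/6)*sqrt(582); poles of order 1, moduli -4 + (1/6)*sqrt(582) and 4 + (1/6)*sqrt(582).
Branch term (4/7)*sqrt(1 - y/(11/6)): its argument vanishes at y = 11/6, a square-root branch point, modulus 11/6.
The radius of convergence is the smallest modulus among the singular points: -4 + (1/6)*sqrt(582).
The branch term is analytic at -4 - (1/6)*sqrt(582) and contributes nothing to the residue; only the rational part matters.
The factor y**2 + 8*y - 1/6 splits as (y - a)(y - a') with a = -4 - (1/6)*sqrt(582), a' = -4 + (1/6)*sqrt(582). At the order-1 pole a set g(y) = (y - a)*(rational part) = [-29/11] / (y - a').
Simple pole: residue = g(a) at a = -4 - (1/6)*sqrt(582), which is (29/2134)*sqrt(582).
The branch term is analytic at -4 + (1/6)*sqrt(582) and contributes nothing to the residue; only the rational part matters.
The factor y**2 + 8*y - 1/6 splits as (y - a)(y - a') with a = -4 + (1/6)*sqrt(582), a' = -4 - (1/6)*sqrt(582). At the order-1 pole a set g(y) = (y - a)*(rational part) = [-29/11] / (y - a').
Simple pole: residue = g(a) at a = -4 + (1/6)*sqrt(582), which is -(29/2134)*sqrt(582).
List the singular points by increasing real part (a conjugate pair: the negative imaginary part first).


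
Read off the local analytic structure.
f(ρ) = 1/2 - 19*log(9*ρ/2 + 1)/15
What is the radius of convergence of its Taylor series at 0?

Branch term (-19/15)*log(1 - ρ/(-2/9)): its argument vanishes at ρ = -2/9, a logarithmic branch point, modulus 2/9.
The radius of convergence is the smallest modulus among the singular points: 2/9.

The radius of convergence is 2/9.


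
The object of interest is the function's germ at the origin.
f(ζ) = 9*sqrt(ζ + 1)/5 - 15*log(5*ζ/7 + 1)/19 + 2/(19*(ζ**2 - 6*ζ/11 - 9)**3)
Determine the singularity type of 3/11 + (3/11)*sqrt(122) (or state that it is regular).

The denominator factor ζ**2 - 6*ζ/11 - 9 vanishes at 3/11 + (3/11)*sqrt(122) and appears to the power 3; the numerator there equals 2/19, nonzero, and no other factor vanishes.
The branch terms are analytic at this point.
Hence a pole whose order is the multiplicity, 3.

The point is a pole of order 3.


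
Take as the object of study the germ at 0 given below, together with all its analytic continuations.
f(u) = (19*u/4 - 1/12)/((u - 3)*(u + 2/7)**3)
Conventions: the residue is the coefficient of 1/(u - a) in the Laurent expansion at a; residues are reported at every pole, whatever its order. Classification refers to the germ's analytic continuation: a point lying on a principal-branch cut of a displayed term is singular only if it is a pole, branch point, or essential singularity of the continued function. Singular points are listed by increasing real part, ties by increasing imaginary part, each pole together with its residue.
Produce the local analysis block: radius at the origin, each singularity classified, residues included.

Denominator factor (u + 2/7)^3: pole of order 3 at -2/7, modulus 2/7.
Denominator factor (u - 3): pole of order 1 at 3, modulus 3.
The radius of convergence is the smallest modulus among the singular points: 2/7.
At the order-3 pole -2/7 set g(u) = (u - (-2/7))^3*f(u) = (19*u/4 - 1/12)/(u - 3).
Order-3 pole: residue = g''(a)/2; g''(-2/7) = -29155/36501, so the residue is -29155/73002.
At the order-1 pole 3 set g(u) = (u - (3))*f(u) = (19*u/4 - 1/12)/(u + 2/7)**3.
Simple pole: residue = g(a) at a = 3, which is 29155/73002.
List the singular points by increasing real part (a conjugate pair: the negative imaginary part first).

Radius of convergence at 0: 2/7.
At -2/7: a pole of order 3; residue -29155/73002.
At 3: a pole of order 1; residue 29155/73002.


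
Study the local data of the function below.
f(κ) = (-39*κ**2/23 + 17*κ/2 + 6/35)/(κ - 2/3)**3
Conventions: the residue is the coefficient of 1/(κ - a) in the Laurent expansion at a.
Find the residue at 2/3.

The residue is -39/23.

At the order-3 pole 2/3 set g(κ) = (κ - (2/3))^3*f(κ) = -39*κ**2/23 + 17*κ/2 + 6/35.
Order-3 pole: residue = g''(a)/2; g''(2/3) = -78/23, so the residue is -39/23.


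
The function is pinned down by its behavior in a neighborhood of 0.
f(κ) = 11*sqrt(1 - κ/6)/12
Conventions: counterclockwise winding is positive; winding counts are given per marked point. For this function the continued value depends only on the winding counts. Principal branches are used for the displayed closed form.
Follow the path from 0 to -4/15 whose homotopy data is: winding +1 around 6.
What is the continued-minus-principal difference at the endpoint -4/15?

The rational part is single-valued and drops out of the difference; each branch term changes only by its own monodromy.
(11/12)*sqrt(1 - κ/(6)): winding +1 is odd, the square root flips sign, contributing -2*(11/12)*sqrt(1 - (-4/15)/(6)) = -2*(11/12)*sqrt(47/45) = -(11/90)*sqrt(235).
Summing the contributions at κ = -4/15 gives -(11/90)*sqrt(235).

Continued minus principal equals -(11/90)*sqrt(235).


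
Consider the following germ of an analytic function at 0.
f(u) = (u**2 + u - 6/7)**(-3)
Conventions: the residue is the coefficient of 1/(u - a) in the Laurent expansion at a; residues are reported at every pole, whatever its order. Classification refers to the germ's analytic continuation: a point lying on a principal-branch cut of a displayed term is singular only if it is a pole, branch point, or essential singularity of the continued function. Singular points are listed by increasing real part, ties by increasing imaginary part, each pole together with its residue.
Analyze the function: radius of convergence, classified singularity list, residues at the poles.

Denominator factor (u**2 + u - 6/7)^3: discriminant 31/7, real irrational roots -1/2 + (1/14)*sqrt(217) and -1/2 - (1/14)*sqrt(217); poles of order 3, moduli -1/2 + (1/14)*sqrt(217) and 1/2 + (1/14)*sqrt(217).
The radius of convergence is the smallest modulus among the singular points: -1/2 + (1/14)*sqrt(217).
The factor u**2 + u - 6/7 splits as (u - a)(u - a') with a = -1/2 - (1/14)*sqrt(217), a' = -1/2 + (1/14)*sqrt(217). At the order-3 pole a set g(u) = (u - a)^3*f(u) = [1] / (u - a')^3.
Order-3 pole: residue = g''(a)/2; g''(-1/2 - (1/14)*sqrt(217)) = -(588/29791)*sqrt(217), so the residue is -(294/29791)*sqrt(217).
The factor u**2 + u - 6/7 splits as (u - a)(u - a') with a = -1/2 + (1/14)*sqrt(217), a' = -1/2 - (1/14)*sqrt(217). At the order-3 pole a set g(u) = (u - a)^3*f(u) = [1] / (u - a')^3.
Order-3 pole: residue = g''(a)/2; g''(-1/2 + (1/14)*sqrt(217)) = (588/29791)*sqrt(217), so the residue is (294/29791)*sqrt(217).
List the singular points by increasing real part (a conjugate pair: the negative imaginary part first).

Radius of convergence at 0: -1/2 + (1/14)*sqrt(217).
At -1/2 - (1/14)*sqrt(217): a pole of order 3; residue -(294/29791)*sqrt(217).
At -1/2 + (1/14)*sqrt(217): a pole of order 3; residue (294/29791)*sqrt(217).


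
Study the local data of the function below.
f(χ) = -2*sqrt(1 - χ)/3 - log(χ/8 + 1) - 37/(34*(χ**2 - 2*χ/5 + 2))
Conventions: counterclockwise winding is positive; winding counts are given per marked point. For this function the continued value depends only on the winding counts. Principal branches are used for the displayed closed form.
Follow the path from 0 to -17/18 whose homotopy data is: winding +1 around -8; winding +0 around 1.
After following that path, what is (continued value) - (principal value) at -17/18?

The rational part is single-valued and drops out of the difference; each branch term changes only by its own monodromy.
(-2/3)*sqrt(1 - χ/(1)): winding +0 is even, the square root returns to the same sheet, contribution 0.
(-1)*log(1 - χ/(-8)): each positive loop around -8 adds 2*pi*i to the log, so winding +1 contributes (-1)*(1)*2*pi*i = -(2)*pi*i.
Summing the contributions at χ = -17/18 gives -(2)*pi*i.

Continued minus principal equals -(2)*pi*i.


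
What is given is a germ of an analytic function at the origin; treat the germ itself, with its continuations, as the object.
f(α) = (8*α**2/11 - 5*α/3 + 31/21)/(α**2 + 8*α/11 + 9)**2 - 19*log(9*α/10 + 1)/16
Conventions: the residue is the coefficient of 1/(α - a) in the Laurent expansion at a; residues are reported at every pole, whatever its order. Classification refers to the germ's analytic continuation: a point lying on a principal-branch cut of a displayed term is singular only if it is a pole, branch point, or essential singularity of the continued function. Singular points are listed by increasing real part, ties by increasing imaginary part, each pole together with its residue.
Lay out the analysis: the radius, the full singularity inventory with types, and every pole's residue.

Radius of convergence at 0: 10/9.
At -10/9: a logarithmic branch point.
At (-4/11) - ((1/11)*sqrt(1073))*i: a pole of order 2; residue ((241153/96711636)*sqrt(1073))*i.
At (-4/11) + ((1/11)*sqrt(1073))*i: a pole of order 2; residue -((241153/96711636)*sqrt(1073))*i.


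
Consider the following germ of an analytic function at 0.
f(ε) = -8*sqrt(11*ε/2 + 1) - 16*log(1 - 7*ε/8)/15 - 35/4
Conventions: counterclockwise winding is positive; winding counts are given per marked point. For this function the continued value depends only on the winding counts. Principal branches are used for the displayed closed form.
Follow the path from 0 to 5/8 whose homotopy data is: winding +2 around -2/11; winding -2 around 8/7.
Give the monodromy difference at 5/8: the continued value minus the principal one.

The rational part is single-valued and drops out of the difference; each branch term changes only by its own monodromy.
(-8)*sqrt(1 - ε/(-2/11)): winding +2 is even, the square root returns to the same sheet, contribution 0.
(-16/15)*log(1 - ε/(8/7)): each positive loop around 8/7 adds 2*pi*i to the log, so winding -2 contributes (-16/15)*(-2)*2*pi*i = (64/15)*pi*i.
Summing the contributions at ε = 5/8 gives (64/15)*pi*i.

Continued minus principal equals (64/15)*pi*i.


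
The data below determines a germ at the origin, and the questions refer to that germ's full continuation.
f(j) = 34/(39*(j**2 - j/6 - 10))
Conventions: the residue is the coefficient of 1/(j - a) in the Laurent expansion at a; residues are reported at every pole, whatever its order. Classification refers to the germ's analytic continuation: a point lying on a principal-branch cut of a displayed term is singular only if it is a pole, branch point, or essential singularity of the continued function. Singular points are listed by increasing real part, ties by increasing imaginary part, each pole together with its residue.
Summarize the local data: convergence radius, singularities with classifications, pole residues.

Radius of convergence at 0: -1/12 + (1/12)*sqrt(1441).
At 1/12 - (1/12)*sqrt(1441): a pole of order 1; residue -(68/18733)*sqrt(1441).
At 1/12 + (1/12)*sqrt(1441): a pole of order 1; residue (68/18733)*sqrt(1441).

Denominator factor (j**2 - j/6 - 10): discriminant 1441/36, real irrational roots 1/12 + (1/12)*sqrt(1441) and 1/12 - (1/12)*sqrt(1441); poles of order 1, moduli 1/12 + (1/12)*sqrt(1441) and -1/12 + (1/12)*sqrt(1441).
The radius of convergence is the smallest modulus among the singular points: -1/12 + (1/12)*sqrt(1441).
The factor j**2 - j/6 - 10 splits as (j - a)(j - a') with a = 1/12 - (1/12)*sqrt(1441), a' = 1/12 + (1/12)*sqrt(1441). At the order-1 pole a set g(j) = (j - a)*f(j) = [34/39] / (j - a').
Simple pole: residue = g(a) at a = 1/12 - (1/12)*sqrt(1441), which is -(68/18733)*sqrt(1441).
The factor j**2 - j/6 - 10 splits as (j - a)(j - a') with a = 1/12 + (1/12)*sqrt(1441), a' = 1/12 - (1/12)*sqrt(1441). At the order-1 pole a set g(j) = (j - a)*f(j) = [34/39] / (j - a').
Simple pole: residue = g(a) at a = 1/12 + (1/12)*sqrt(1441), which is (68/18733)*sqrt(1441).
List the singular points by increasing real part (a conjugate pair: the negative imaginary part first).
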